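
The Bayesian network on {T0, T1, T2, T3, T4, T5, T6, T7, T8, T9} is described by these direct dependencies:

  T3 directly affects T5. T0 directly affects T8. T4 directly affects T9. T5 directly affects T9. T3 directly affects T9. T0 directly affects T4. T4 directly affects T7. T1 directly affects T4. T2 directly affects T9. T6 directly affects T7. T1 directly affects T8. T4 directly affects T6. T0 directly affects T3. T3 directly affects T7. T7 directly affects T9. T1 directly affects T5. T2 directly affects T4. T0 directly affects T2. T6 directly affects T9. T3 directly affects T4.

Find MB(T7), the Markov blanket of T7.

{T2, T3, T4, T5, T6, T9}

Recall MB(v) = parents ∪ children ∪ spouses, where spouses are the other parents of v's children.
Parents of T7: T3, T4, T6.
Children of T7: T9.
Co-parents of T7 (other parents of its children):
  T9: T2, T3, T4, T5, T6
So the Markov blanket of T7 is {T2, T3, T4, T5, T6, T9}.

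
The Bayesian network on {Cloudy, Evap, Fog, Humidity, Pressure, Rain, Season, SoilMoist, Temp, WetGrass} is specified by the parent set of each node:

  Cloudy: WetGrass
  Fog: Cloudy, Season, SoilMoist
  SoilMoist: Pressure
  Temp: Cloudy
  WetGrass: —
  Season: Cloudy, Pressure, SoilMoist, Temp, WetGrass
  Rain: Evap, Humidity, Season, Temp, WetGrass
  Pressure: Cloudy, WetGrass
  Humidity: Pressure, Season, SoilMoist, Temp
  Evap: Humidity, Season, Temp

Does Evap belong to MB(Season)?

Yes

Evap is a child of Season.
So Evap ∈ MB(Season).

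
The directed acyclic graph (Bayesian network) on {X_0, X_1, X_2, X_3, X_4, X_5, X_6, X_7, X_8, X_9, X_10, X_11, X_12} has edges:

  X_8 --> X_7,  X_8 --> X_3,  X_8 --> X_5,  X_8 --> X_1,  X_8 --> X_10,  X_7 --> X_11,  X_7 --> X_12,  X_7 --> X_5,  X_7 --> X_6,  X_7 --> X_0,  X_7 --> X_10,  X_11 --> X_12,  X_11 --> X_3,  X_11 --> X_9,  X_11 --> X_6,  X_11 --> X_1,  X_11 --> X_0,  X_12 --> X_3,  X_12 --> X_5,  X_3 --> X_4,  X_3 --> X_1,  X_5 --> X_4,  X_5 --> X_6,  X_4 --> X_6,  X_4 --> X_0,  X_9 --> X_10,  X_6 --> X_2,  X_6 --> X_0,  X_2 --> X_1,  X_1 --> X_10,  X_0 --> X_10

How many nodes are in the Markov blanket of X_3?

Pa(X_3) = {X_8, X_11, X_12}.
X_3's children: X_1, X_4.
Parents of each child, excluding X_3:
  X_4: X_5
  X_1: X_2, X_8, X_11
MB(X_3) = {X_1, X_2, X_4, X_5, X_8, X_11, X_12}, which has 7 nodes.

7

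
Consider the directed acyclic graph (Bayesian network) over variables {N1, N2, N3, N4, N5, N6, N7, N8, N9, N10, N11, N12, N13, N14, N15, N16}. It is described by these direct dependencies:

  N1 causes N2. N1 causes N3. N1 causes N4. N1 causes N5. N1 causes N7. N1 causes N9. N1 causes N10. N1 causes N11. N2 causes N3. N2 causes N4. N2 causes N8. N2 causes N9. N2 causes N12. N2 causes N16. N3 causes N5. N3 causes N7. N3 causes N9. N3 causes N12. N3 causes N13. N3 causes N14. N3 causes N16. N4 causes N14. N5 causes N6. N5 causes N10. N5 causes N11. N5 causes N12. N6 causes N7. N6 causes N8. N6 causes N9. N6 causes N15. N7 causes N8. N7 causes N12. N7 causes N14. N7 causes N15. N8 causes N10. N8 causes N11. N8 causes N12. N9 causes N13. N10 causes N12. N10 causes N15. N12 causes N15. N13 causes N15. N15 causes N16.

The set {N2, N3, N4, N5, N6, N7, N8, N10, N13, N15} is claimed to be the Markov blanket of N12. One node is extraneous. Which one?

N4

A node's Markov blanket = Pa ∪ Ch ∪ (parents of Ch other than the node itself).
Parents of N12: N2, N3, N5, N7, N8, N10.
Ch(N12) = {N15}.
Co-parents of N12 (other parents of its children):
  N15: N6, N7, N10, N13
MB(N12) = {N2, N3, N5, N6, N7, N8, N10, N13, N15}.
N4 is neither a parent, child, nor co-parent of N12, so it does not belong.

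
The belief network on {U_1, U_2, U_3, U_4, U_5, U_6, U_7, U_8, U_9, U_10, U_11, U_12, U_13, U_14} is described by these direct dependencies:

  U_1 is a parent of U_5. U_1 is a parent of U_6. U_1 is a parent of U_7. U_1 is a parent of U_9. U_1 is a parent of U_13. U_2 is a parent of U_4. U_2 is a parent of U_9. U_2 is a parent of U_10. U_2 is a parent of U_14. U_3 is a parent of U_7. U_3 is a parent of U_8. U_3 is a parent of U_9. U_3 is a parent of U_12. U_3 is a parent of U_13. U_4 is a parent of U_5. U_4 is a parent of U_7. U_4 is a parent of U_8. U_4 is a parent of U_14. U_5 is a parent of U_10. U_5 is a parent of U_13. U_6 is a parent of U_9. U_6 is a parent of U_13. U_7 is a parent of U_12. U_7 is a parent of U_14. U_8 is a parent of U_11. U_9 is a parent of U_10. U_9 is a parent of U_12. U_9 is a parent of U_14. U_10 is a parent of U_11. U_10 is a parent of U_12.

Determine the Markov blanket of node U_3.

Pa(U_3) = {}.
Children of U_3: U_7, U_8, U_9, U_12, U_13.
Co-parents of U_3 (other parents of its children):
  U_7: U_1, U_4
  U_8: U_4
  U_9: U_1, U_2, U_6
  U_12: U_7, U_9, U_10
  U_13: U_1, U_5, U_6
Union: {} ∪ {U_7, U_8, U_9, U_12, U_13} ∪ {U_1, U_2, U_4, U_5, U_6, U_7, U_9, U_10} = {U_1, U_2, U_4, U_5, U_6, U_7, U_8, U_9, U_10, U_12, U_13}.

{U_1, U_2, U_4, U_5, U_6, U_7, U_8, U_9, U_10, U_12, U_13}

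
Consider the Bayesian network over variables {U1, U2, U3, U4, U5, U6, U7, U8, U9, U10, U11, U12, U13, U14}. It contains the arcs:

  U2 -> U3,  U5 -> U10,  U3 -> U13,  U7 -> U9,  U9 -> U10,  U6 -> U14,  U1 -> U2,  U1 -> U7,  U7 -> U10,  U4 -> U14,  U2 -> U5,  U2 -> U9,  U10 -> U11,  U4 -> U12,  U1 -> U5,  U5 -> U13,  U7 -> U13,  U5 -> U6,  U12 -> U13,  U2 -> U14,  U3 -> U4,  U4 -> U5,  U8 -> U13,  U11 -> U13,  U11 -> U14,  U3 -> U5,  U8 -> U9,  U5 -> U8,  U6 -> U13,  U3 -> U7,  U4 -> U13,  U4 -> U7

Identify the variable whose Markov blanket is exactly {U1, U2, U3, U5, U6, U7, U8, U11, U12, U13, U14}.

The target node must have every member of {U1, U2, U3, U5, U6, U7, U8, U11, U12, U13, U14} as a parent, child, or co-parent, and no others.
Parents of U4: U3; children: U5, U7, U12, U13, U14; co-parents: U1, U2, U3, U5, U6, U7, U8, U11, U12.
These exactly cover the given set, so the node is U4.

U4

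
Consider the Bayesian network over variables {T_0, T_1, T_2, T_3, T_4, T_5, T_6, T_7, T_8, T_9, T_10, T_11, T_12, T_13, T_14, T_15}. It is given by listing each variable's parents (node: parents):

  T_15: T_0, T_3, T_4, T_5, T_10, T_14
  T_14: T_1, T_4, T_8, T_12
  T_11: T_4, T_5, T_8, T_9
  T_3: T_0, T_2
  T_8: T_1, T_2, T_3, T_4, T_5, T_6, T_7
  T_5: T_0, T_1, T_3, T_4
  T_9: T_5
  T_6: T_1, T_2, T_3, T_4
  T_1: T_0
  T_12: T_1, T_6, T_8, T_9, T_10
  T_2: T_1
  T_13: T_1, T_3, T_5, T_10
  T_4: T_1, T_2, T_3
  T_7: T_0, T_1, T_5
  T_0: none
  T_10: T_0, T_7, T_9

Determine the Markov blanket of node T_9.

Pa(T_9) = {T_5}.
Ch(T_9) = {T_10, T_11, T_12}.
Parents of each child, excluding T_9:
  T_10 also has parents T_0, T_7.
  parents(T_11) \ {T_9} = {T_4, T_5, T_8}.
  T_12 also has parents T_1, T_6, T_8, T_10.
So the Markov blanket of T_9 is {T_0, T_1, T_4, T_5, T_6, T_7, T_8, T_10, T_11, T_12}.

{T_0, T_1, T_4, T_5, T_6, T_7, T_8, T_10, T_11, T_12}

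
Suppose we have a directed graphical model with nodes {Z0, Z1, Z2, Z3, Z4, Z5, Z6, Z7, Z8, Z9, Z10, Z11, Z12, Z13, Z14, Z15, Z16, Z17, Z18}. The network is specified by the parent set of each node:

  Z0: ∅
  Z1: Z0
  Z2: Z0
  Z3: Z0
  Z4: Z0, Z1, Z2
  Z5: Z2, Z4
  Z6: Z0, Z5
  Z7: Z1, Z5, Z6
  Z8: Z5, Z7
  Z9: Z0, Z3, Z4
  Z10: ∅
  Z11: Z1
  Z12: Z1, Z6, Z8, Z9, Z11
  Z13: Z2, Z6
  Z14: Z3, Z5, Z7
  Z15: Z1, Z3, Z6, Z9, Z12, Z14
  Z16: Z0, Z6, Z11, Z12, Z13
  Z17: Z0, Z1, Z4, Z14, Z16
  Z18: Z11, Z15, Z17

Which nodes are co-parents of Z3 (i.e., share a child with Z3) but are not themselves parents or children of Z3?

{Z1, Z4, Z5, Z6, Z7, Z12}

Children of Z3: Z9, Z14, Z15.
  Z9: Z0, Z4
  Z14: Z5, Z7
  Z15: Z1, Z6, Z9, Z12, Z14
Excluding nodes already adjacent to Z3 (Z0, Z9, Z14, Z15), the co-parent-only contribution is {Z1, Z4, Z5, Z6, Z7, Z12}.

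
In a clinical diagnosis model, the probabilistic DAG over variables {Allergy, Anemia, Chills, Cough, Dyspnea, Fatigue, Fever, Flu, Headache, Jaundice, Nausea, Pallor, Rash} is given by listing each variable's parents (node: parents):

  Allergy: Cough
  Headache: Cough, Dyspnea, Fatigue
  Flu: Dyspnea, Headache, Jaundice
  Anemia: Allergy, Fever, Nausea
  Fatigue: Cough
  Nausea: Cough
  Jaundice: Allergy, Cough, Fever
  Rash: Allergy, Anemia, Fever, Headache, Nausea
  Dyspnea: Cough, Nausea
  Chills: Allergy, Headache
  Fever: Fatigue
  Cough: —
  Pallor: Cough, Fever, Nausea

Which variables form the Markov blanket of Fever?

{Allergy, Anemia, Cough, Fatigue, Headache, Jaundice, Nausea, Pallor, Rash}

Parents of Fever: Fatigue.
Ch(Fever) = {Anemia, Jaundice, Pallor, Rash}.
For each child, the remaining parents (spouses of Fever):
  Pallor: Cough, Nausea
  Jaundice: Allergy, Cough
  Anemia: Allergy, Nausea
  Rash: Allergy, Anemia, Headache, Nausea
Union: {Fatigue} ∪ {Anemia, Jaundice, Pallor, Rash} ∪ {Allergy, Anemia, Cough, Headache, Nausea} = {Allergy, Anemia, Cough, Fatigue, Headache, Jaundice, Nausea, Pallor, Rash}.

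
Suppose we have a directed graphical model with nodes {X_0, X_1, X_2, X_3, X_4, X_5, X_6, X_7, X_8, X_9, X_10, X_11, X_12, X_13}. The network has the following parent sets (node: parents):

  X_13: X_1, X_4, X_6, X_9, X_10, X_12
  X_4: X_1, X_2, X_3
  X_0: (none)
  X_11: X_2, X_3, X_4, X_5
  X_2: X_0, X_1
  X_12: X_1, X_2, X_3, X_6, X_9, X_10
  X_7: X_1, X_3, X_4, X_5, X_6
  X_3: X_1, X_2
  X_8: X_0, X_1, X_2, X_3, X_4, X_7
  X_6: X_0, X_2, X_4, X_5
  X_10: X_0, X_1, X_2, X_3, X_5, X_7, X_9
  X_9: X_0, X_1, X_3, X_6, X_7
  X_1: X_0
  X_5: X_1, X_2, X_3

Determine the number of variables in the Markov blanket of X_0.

10

X_0's parents: none.
X_0's children: X_1, X_2, X_6, X_8, X_9, X_10.
Other parents of X_0's children:
  X_1 has no other parent.
  parents(X_2) \ {X_0} = {X_1}.
  X_6's other parents are X_2, X_4, X_5.
  X_8's other parents are X_1, X_2, X_3, X_4, X_7.
  X_9 also has parents X_1, X_3, X_6, X_7.
  parents(X_10) \ {X_0} = {X_1, X_2, X_3, X_5, X_7, X_9}.
MB(X_0) = {X_1, X_2, X_3, X_4, X_5, X_6, X_7, X_8, X_9, X_10}, which has 10 nodes.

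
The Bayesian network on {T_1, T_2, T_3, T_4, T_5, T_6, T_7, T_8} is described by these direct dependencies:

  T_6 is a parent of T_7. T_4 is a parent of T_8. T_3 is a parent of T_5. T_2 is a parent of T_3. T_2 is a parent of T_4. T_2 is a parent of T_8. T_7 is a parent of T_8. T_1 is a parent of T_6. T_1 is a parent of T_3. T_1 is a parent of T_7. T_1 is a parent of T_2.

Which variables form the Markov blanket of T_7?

T_7 has parents T_1, T_6.
T_7 has child T_8.
For each child, the remaining parents (spouses of T_7):
  parents(T_8) \ {T_7} = {T_2, T_4}.
Union: {T_1, T_6} ∪ {T_8} ∪ {T_2, T_4} = {T_1, T_2, T_4, T_6, T_8}.

{T_1, T_2, T_4, T_6, T_8}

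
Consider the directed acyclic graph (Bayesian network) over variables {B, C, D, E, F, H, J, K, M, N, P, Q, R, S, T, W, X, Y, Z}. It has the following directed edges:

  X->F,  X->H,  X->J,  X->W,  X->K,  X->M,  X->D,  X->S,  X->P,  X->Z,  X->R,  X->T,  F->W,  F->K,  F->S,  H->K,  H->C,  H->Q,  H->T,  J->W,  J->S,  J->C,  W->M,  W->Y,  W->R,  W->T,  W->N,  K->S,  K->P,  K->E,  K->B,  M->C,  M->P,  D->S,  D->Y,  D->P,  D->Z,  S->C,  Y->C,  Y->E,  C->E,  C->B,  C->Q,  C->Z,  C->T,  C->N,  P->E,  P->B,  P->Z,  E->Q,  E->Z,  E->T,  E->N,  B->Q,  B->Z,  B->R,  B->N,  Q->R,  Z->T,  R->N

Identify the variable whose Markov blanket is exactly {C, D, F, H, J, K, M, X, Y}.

S

The target node must have every member of {C, D, F, H, J, K, M, X, Y} as a parent, child, or co-parent, and no others.
Parents of S: D, F, J, K, X; children: C; co-parents: H, J, M, Y.
These exactly cover the given set, so the node is S.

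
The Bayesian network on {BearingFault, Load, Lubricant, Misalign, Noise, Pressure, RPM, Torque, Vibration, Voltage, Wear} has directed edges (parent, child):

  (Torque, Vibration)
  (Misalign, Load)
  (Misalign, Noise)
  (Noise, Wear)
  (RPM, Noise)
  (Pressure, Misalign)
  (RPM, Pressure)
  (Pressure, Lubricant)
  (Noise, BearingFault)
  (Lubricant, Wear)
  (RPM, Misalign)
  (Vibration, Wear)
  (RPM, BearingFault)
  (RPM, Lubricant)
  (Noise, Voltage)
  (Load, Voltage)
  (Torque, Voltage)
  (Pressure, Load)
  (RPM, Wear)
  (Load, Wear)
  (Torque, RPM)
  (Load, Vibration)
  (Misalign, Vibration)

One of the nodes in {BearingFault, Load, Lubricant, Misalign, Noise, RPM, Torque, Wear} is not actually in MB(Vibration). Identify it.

Ch(Vibration) = {Wear}.
Vibration has parents Load, Misalign, Torque.
For each child, the remaining parents (spouses of Vibration):
  Wear's other parents are Load, Lubricant, Noise, RPM.
MB(Vibration) = {Load, Lubricant, Misalign, Noise, RPM, Torque, Wear}.
BearingFault is neither a parent, child, nor co-parent of Vibration, so it does not belong.

BearingFault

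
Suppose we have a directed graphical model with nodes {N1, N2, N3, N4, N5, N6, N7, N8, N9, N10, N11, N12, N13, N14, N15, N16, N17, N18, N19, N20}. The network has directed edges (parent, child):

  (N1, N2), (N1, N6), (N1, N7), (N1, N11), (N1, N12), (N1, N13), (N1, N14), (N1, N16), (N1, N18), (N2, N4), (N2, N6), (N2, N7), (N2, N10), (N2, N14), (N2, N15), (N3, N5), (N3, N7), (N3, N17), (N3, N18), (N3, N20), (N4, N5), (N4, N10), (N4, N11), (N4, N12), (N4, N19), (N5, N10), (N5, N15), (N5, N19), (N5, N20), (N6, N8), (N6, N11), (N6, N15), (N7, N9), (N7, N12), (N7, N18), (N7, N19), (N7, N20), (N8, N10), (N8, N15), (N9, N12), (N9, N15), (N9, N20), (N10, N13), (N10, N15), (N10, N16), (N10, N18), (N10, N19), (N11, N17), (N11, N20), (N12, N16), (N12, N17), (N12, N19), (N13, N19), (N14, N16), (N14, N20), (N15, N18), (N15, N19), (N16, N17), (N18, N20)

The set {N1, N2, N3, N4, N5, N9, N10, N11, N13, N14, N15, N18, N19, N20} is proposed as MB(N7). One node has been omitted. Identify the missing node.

The Markov blanket of a node is its parents, its children, and the other parents of its children.
Pa(N7) = {N1, N2, N3}.
Ch(N7) = {N9, N12, N18, N19, N20}.
Other parents of N7's children:
  N9 has no other parent.
  N12's other parents are N1, N4, N9.
  N18's other parents are N1, N3, N10, N15.
  N19 also has parents N4, N5, N10, N12, N13, N15.
  N20 also has parents N3, N5, N9, N11, N14, N18.
MB(N7) = {N1, N2, N3, N4, N5, N9, N10, N11, N12, N13, N14, N15, N18, N19, N20}.
Comparing with the claimed set, N12 is missing.

N12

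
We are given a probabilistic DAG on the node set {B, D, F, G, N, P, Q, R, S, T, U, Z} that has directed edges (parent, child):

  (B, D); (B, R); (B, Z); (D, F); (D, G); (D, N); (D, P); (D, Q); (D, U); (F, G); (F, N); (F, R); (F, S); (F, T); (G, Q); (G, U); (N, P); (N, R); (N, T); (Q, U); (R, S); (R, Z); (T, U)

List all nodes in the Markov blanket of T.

By definition, MB(T) is built from T's parents, T's children, and the co-parents of T.
Parents of T: F, N.
Children of T: U.
Other parents of T's children:
  parents(U) \ {T} = {D, G, Q}.
MB(T) = {D, F, G, N, Q, U}.

{D, F, G, N, Q, U}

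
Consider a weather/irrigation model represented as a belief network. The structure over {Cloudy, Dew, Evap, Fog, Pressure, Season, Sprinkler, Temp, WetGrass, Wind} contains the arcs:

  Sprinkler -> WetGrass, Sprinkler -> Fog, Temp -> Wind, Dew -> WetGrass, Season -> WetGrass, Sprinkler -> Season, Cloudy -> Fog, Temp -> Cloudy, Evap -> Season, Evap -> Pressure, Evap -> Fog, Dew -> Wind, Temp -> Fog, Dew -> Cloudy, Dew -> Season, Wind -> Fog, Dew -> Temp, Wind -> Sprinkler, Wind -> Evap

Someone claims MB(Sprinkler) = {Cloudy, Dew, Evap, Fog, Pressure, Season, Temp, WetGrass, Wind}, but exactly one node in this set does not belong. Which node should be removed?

Pressure

Parents of Sprinkler: Wind.
Sprinkler's children: Fog, Season, WetGrass.
Other parents of Sprinkler's children:
  Season's other parents are Dew, Evap.
  parents(WetGrass) \ {Sprinkler} = {Dew, Season}.
  Fog also has parents Cloudy, Evap, Temp, Wind.
MB(Sprinkler) = {Cloudy, Dew, Evap, Fog, Season, Temp, WetGrass, Wind}.
Pressure is neither a parent, child, nor co-parent of Sprinkler, so it does not belong.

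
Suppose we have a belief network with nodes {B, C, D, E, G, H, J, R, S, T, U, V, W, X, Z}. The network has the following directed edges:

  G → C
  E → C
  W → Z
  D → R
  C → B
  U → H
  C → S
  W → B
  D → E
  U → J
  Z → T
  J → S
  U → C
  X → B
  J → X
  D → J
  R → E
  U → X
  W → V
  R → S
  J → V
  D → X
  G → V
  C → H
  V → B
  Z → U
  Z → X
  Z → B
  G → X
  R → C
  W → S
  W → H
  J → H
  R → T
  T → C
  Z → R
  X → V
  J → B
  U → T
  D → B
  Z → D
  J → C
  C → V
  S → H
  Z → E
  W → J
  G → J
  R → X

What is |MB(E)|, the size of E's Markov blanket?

E's parents: D, R, Z.
E has child C.
For each child, the remaining parents (spouses of E):
  C: G, J, R, T, U
MB(E) = {C, D, G, J, R, T, U, Z}, which has 8 nodes.

8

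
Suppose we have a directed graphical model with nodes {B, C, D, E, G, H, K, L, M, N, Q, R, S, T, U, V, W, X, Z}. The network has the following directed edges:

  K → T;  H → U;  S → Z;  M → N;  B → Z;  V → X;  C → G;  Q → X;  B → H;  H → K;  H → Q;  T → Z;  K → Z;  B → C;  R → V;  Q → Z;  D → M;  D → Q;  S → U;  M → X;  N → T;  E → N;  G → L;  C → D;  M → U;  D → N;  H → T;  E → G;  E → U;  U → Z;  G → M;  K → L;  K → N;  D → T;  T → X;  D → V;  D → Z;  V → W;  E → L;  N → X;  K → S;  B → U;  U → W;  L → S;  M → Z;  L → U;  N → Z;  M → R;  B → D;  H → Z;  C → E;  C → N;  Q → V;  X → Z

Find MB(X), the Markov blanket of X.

Parents of X: M, N, Q, T, V.
X has child Z.
For each child, the remaining parents (spouses of X):
  Z: B, D, H, K, M, N, Q, S, T, U
Taking the union gives {B, D, H, K, M, N, Q, S, T, U, V, Z}.

{B, D, H, K, M, N, Q, S, T, U, V, Z}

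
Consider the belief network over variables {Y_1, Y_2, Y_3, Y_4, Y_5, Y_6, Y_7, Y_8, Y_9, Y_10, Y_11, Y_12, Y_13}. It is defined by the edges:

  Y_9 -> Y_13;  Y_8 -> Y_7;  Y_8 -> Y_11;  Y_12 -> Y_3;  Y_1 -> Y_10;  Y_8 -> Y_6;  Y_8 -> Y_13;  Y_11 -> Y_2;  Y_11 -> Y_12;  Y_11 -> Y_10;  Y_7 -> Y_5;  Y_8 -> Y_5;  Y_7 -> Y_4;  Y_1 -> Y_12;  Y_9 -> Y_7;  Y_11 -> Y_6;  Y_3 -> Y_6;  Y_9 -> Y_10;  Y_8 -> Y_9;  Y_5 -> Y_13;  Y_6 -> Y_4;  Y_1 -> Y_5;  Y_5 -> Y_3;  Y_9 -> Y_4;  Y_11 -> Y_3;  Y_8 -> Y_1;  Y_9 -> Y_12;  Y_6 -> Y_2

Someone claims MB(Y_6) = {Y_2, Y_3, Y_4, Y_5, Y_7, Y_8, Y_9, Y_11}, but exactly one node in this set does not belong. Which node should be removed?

The Markov blanket of a node is its parents, its children, and the other parents of its children.
Y_6 has children Y_2, Y_4.
Parents of Y_6: Y_3, Y_8, Y_11.
Parents of each child, excluding Y_6:
  Y_4: Y_7, Y_9
  Y_2: Y_11
MB(Y_6) = {Y_2, Y_3, Y_4, Y_7, Y_8, Y_9, Y_11}.
Y_5 is neither a parent, child, nor co-parent of Y_6, so it does not belong.

Y_5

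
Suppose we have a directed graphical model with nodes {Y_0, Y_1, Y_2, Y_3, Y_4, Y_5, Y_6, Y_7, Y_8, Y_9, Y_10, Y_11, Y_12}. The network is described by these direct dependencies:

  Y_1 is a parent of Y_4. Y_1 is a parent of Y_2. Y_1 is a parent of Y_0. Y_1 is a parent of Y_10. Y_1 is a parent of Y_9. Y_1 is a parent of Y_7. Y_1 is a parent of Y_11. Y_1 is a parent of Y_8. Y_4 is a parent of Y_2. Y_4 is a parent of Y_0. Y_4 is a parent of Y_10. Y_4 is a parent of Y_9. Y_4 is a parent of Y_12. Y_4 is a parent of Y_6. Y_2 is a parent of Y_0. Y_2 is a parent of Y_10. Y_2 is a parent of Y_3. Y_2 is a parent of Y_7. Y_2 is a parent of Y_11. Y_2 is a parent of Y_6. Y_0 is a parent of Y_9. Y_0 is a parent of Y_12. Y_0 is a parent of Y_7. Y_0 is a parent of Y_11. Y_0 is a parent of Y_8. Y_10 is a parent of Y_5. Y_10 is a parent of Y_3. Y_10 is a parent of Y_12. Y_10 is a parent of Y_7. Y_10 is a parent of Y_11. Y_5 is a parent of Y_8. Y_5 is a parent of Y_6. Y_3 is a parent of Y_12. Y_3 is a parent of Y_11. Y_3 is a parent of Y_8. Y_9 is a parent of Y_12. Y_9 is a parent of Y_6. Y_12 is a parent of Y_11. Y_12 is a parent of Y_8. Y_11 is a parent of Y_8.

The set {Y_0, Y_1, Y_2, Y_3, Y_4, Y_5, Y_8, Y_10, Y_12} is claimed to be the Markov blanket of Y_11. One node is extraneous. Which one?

Y_4

The Markov blanket of a node is its parents, its children, and the other parents of its children.
Y_11's children: Y_8.
Y_11's parents: Y_0, Y_1, Y_2, Y_3, Y_10, Y_12.
Parents of each child, excluding Y_11:
  Y_8's other parents are Y_0, Y_1, Y_3, Y_5, Y_12.
MB(Y_11) = {Y_0, Y_1, Y_2, Y_3, Y_5, Y_8, Y_10, Y_12}.
Y_4 is neither a parent, child, nor co-parent of Y_11, so it does not belong.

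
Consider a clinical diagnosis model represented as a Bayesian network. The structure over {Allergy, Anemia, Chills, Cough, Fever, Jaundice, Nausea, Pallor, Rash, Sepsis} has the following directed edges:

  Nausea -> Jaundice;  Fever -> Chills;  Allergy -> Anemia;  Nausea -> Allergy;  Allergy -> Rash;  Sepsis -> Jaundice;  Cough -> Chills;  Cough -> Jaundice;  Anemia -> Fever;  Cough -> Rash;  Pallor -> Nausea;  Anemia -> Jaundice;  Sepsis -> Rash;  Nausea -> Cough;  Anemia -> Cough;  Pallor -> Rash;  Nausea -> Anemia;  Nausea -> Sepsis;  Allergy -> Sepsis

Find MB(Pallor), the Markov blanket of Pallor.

{Allergy, Cough, Nausea, Rash, Sepsis}

A node's Markov blanket = Pa ∪ Ch ∪ (parents of Ch other than the node itself).
Pallor's parents: none.
Pallor has children Nausea, Rash.
For each child, the remaining parents (spouses of Pallor):
  Nausea: no additional parents.
  Rash also has parents Allergy, Cough, Sepsis.
Taking the union gives {Allergy, Cough, Nausea, Rash, Sepsis}.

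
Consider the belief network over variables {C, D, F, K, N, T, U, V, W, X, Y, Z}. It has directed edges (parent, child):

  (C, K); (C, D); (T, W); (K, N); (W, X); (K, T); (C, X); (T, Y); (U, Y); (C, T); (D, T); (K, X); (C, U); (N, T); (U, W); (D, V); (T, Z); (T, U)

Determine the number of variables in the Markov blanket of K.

The Markov blanket of a node is its parents, its children, and the other parents of its children.
K has children N, T, X.
Pa(K) = {C}.
Co-parents of K (other parents of its children):
  N has no other parent.
  T's other parents are C, D, N.
  parents(X) \ {K} = {C, W}.
MB(K) = {C, D, N, T, W, X}, which has 6 nodes.

6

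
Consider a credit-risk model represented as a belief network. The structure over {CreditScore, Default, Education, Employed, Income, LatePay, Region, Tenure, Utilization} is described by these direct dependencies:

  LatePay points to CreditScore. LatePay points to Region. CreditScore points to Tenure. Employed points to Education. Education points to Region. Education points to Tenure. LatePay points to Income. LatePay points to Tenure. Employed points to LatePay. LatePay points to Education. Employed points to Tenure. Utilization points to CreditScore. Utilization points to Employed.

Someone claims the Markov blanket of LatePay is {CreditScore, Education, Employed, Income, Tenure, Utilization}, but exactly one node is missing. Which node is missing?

A node's Markov blanket = Pa ∪ Ch ∪ (parents of Ch other than the node itself).
Ch(LatePay) = {CreditScore, Education, Income, Region, Tenure}.
Parents of LatePay: Employed.
For each child, the remaining parents (spouses of LatePay):
  Education: Employed
  Region: Education
  CreditScore: Utilization
  Tenure: CreditScore, Education, Employed
  Income: —
MB(LatePay) = {CreditScore, Education, Employed, Income, Region, Tenure, Utilization}.
Comparing with the claimed set, Region is missing.

Region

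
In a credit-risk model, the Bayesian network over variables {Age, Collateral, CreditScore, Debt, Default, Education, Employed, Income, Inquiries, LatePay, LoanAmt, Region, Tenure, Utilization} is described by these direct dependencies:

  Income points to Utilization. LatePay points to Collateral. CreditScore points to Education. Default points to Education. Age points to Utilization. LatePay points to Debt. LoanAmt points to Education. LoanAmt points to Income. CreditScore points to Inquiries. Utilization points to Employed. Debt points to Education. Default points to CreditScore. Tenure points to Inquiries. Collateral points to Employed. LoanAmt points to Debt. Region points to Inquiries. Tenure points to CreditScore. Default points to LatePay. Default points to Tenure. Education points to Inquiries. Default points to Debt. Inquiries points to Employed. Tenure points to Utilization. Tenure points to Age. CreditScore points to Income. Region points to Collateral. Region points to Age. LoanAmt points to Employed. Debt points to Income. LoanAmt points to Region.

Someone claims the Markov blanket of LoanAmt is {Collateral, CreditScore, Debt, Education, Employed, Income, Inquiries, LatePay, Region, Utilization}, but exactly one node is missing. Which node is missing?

Default

Recall MB(v) = parents ∪ children ∪ spouses, where spouses are the other parents of v's children.
Pa(LoanAmt) = {}.
LoanAmt's children: Debt, Education, Employed, Income, Region.
Other parents of LoanAmt's children:
  Debt also has parents Default, LatePay.
  Region: no additional parents.
  parents(Education) \ {LoanAmt} = {CreditScore, Debt, Default}.
  Income also has parents CreditScore, Debt.
  Employed also has parents Collateral, Inquiries, Utilization.
MB(LoanAmt) = {Collateral, CreditScore, Debt, Default, Education, Employed, Income, Inquiries, LatePay, Region, Utilization}.
Comparing with the claimed set, Default is missing.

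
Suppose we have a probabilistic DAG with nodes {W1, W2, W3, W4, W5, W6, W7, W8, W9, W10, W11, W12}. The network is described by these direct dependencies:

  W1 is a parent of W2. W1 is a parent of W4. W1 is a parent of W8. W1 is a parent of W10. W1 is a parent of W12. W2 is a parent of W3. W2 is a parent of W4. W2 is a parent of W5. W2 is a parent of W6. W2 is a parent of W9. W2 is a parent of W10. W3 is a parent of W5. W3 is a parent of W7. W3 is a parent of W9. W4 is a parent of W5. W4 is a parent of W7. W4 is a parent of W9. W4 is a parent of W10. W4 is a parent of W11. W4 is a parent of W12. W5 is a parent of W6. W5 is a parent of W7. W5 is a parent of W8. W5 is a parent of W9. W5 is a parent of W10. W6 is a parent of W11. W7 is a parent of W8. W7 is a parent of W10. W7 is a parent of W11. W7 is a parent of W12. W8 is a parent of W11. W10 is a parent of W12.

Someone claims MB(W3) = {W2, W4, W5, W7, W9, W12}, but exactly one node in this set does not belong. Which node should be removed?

A node's Markov blanket = Pa ∪ Ch ∪ (parents of Ch other than the node itself).
W3 has children W5, W7, W9.
W3's parents: W2.
Co-parents of W3 (other parents of its children):
  parents(W5) \ {W3} = {W2, W4}.
  W7 also has parents W4, W5.
  parents(W9) \ {W3} = {W2, W4, W5}.
MB(W3) = {W2, W4, W5, W7, W9}.
W12 is neither a parent, child, nor co-parent of W3, so it does not belong.

W12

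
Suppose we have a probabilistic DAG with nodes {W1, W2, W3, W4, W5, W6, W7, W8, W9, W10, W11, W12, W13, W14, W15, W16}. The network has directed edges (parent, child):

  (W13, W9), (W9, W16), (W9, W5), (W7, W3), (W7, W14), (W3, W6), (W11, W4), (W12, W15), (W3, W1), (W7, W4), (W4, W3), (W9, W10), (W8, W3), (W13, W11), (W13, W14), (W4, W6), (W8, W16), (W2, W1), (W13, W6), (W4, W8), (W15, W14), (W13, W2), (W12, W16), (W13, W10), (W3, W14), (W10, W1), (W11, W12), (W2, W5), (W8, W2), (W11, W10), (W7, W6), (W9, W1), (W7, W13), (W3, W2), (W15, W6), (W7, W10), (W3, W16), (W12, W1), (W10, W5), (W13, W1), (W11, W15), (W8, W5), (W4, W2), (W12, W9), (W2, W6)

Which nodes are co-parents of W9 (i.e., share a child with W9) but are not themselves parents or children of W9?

Children of W9: W1, W5, W10, W16.
  W10's other parents are W7, W11, W13.
  parents(W1) \ {W9} = {W2, W3, W10, W12, W13}.
  W5 also has parents W2, W8, W10.
  parents(W16) \ {W9} = {W3, W8, W12}.
Excluding nodes already adjacent to W9 (W1, W5, W10, W12, W13, W16), the co-parent-only contribution is {W2, W3, W7, W8, W11}.

{W2, W3, W7, W8, W11}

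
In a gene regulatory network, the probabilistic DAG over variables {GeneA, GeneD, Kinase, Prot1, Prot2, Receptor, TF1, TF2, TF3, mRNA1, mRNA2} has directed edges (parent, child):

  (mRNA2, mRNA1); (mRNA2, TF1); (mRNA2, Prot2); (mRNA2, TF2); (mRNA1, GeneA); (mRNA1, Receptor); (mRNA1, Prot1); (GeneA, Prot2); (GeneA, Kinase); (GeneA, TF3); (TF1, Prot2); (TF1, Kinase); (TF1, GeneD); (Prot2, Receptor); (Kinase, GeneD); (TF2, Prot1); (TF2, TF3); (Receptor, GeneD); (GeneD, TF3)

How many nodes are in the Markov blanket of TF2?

6

TF2's children: Prot1, TF3.
TF2 has parent mRNA2.
Co-parents of TF2 (other parents of its children):
  parents(Prot1) \ {TF2} = {mRNA1}.
  TF3's other parents are GeneA, GeneD.
MB(TF2) = {GeneA, GeneD, Prot1, TF3, mRNA1, mRNA2}, which has 6 nodes.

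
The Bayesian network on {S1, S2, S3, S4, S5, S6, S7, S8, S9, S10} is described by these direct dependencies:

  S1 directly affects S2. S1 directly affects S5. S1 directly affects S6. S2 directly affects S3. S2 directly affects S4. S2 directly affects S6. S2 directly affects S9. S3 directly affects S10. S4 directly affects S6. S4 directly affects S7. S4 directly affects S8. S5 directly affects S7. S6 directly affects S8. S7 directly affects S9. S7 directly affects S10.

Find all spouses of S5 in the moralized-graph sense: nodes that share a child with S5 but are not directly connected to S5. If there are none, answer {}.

{S4}

Children of S5: S7.
  S7: S4
Excluding nodes already adjacent to S5 (S1, S7), the co-parent-only contribution is {S4}.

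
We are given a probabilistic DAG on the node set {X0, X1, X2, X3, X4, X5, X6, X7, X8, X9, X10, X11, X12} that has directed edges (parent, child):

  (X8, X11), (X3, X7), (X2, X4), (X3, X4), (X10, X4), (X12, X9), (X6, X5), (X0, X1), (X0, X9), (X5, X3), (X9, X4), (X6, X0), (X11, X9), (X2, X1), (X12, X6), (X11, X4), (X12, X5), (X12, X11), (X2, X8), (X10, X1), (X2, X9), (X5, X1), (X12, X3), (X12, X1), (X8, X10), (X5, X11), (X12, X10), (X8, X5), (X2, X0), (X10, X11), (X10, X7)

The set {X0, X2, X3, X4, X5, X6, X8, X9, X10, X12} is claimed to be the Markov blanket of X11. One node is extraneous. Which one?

X11 has parents X5, X8, X10, X12.
X11 has children X4, X9.
For each child, the remaining parents (spouses of X11):
  X9 also has parents X0, X2, X12.
  X4 also has parents X2, X3, X9, X10.
MB(X11) = {X0, X2, X3, X4, X5, X8, X9, X10, X12}.
X6 is neither a parent, child, nor co-parent of X11, so it does not belong.

X6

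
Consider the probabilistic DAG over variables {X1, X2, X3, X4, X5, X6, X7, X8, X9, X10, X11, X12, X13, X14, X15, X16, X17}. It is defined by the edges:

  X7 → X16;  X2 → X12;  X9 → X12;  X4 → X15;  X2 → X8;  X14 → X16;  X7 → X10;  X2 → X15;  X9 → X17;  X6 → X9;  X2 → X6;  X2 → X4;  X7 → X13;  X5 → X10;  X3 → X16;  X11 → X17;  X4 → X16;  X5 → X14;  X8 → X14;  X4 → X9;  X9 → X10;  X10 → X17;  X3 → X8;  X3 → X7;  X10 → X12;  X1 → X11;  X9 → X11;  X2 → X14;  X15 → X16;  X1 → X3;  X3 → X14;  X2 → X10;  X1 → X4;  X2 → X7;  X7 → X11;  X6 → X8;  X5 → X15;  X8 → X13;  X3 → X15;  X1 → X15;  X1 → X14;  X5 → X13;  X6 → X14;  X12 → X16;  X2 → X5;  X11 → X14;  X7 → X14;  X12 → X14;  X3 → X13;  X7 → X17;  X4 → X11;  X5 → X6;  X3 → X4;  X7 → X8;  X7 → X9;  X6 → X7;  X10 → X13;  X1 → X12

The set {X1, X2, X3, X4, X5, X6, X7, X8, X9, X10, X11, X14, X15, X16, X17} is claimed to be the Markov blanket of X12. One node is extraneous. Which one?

X17

A node's Markov blanket = Pa ∪ Ch ∪ (parents of Ch other than the node itself).
Children of X12: X14, X16.
X12's parents: X1, X2, X9, X10.
Co-parents of X12 (other parents of its children):
  X14's other parents are X1, X2, X3, X5, X6, X7, X8, X11.
  X16's other parents are X3, X4, X7, X14, X15.
MB(X12) = {X1, X2, X3, X4, X5, X6, X7, X8, X9, X10, X11, X14, X15, X16}.
X17 is neither a parent, child, nor co-parent of X12, so it does not belong.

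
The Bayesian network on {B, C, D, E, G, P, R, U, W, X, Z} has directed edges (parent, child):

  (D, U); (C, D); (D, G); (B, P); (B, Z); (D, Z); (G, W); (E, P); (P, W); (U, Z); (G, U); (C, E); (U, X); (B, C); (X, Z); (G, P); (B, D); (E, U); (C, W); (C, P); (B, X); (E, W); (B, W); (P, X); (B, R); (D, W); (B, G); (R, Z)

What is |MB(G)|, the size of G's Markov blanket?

By definition, MB(G) is built from G's parents, G's children, and the co-parents of G.
G has parents B, D.
Ch(G) = {P, U, W}.
Parents of each child, excluding G:
  P also has parents B, C, E.
  U's other parents are D, E.
  W's other parents are B, C, D, E, P.
MB(G) = {B, C, D, E, P, U, W}, which has 7 nodes.

7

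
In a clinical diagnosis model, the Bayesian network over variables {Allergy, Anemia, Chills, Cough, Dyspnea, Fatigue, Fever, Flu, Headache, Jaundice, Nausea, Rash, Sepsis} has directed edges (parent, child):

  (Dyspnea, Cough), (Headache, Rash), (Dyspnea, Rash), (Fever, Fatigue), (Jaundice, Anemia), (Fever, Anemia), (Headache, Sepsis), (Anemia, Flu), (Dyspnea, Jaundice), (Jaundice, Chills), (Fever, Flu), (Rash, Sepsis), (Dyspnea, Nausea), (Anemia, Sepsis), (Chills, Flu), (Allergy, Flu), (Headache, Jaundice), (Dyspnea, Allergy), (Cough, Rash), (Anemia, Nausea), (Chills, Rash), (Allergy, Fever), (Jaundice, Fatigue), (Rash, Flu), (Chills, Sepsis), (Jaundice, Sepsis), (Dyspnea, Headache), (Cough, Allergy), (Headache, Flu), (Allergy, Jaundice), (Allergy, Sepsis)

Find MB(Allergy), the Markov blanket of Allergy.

{Anemia, Chills, Cough, Dyspnea, Fever, Flu, Headache, Jaundice, Rash, Sepsis}

Allergy's parents: Cough, Dyspnea.
Children of Allergy: Fever, Flu, Jaundice, Sepsis.
For each child, the remaining parents (spouses of Allergy):
  parents(Jaundice) \ {Allergy} = {Dyspnea, Headache}.
  Fever has no other parent.
  Sepsis's other parents are Anemia, Chills, Headache, Jaundice, Rash.
  Flu's other parents are Anemia, Chills, Fever, Headache, Rash.
Union: {Cough, Dyspnea} ∪ {Fever, Flu, Jaundice, Sepsis} ∪ {Anemia, Chills, Dyspnea, Fever, Headache, Jaundice, Rash} = {Anemia, Chills, Cough, Dyspnea, Fever, Flu, Headache, Jaundice, Rash, Sepsis}.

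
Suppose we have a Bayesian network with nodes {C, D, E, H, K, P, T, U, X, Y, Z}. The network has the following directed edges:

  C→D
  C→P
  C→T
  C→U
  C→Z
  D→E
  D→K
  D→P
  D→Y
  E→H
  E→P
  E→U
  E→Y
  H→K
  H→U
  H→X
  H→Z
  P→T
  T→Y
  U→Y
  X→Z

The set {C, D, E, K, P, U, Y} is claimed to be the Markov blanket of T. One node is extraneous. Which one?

K

Recall MB(v) = parents ∪ children ∪ spouses, where spouses are the other parents of v's children.
Parents of T: C, P.
T's children: Y.
Other parents of T's children:
  Y: D, E, U
MB(T) = {C, D, E, P, U, Y}.
K is neither a parent, child, nor co-parent of T, so it does not belong.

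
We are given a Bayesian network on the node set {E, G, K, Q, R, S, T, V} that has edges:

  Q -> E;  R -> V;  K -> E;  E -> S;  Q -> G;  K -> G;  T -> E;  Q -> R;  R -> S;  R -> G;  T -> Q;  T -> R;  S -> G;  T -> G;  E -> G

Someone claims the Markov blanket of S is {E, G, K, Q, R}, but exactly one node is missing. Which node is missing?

T

By definition, MB(S) is built from S's parents, S's children, and the co-parents of S.
Pa(S) = {E, R}.
Ch(S) = {G}.
For each child, the remaining parents (spouses of S):
  G: E, K, Q, R, T
MB(S) = {E, G, K, Q, R, T}.
Comparing with the claimed set, T is missing.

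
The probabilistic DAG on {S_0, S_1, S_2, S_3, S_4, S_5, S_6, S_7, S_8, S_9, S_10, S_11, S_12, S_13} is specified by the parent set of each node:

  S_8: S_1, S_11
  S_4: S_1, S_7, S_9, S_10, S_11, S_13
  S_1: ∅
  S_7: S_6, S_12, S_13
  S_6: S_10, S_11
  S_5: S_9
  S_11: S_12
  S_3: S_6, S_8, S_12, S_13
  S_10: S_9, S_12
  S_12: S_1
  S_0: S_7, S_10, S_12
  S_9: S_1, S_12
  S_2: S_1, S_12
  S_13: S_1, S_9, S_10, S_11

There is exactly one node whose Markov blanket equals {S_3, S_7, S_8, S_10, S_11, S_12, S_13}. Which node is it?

The target node must have every member of {S_3, S_7, S_8, S_10, S_11, S_12, S_13} as a parent, child, or co-parent, and no others.
Parents of S_6: S_10, S_11; children: S_3, S_7; co-parents: S_8, S_12, S_13.
These exactly cover the given set, so the node is S_6.

S_6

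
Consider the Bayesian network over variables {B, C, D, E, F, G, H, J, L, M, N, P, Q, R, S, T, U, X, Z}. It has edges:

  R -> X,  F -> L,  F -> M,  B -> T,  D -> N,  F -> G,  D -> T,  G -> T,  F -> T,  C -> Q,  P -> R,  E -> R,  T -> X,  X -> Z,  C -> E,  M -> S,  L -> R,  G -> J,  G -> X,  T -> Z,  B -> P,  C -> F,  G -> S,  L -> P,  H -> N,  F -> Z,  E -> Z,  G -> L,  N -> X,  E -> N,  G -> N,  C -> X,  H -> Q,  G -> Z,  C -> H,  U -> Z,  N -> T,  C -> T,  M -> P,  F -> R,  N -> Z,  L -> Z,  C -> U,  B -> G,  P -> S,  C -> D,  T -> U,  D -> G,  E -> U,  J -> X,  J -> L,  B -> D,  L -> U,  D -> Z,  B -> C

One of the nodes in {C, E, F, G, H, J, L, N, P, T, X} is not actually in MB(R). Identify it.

H

By definition, MB(R) is built from R's parents, R's children, and the co-parents of R.
R has parents E, F, L, P.
R has child X.
For each child, the remaining parents (spouses of R):
  X: C, G, J, N, T
MB(R) = {C, E, F, G, J, L, N, P, T, X}.
H is neither a parent, child, nor co-parent of R, so it does not belong.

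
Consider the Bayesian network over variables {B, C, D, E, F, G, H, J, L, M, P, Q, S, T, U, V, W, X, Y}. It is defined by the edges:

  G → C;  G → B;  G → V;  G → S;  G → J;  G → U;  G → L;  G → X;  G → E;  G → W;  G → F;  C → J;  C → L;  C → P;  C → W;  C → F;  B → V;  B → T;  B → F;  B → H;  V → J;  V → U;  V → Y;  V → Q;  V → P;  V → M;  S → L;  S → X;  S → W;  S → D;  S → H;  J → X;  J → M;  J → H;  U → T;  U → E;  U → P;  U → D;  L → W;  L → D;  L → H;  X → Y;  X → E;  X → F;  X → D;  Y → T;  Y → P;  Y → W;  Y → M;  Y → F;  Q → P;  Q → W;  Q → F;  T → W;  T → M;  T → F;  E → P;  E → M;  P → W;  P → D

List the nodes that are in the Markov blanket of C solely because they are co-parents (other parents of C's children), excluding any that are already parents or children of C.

Children of C: F, J, L, P, W.
  J also has parents G, V.
  parents(L) \ {C} = {G, S}.
  parents(P) \ {C} = {E, Q, U, V, Y}.
  W also has parents G, L, P, Q, S, T, Y.
  F's other parents are B, G, Q, T, X, Y.
Excluding nodes already adjacent to C (F, G, J, L, P, W), the co-parent-only contribution is {B, E, Q, S, T, U, V, X, Y}.

{B, E, Q, S, T, U, V, X, Y}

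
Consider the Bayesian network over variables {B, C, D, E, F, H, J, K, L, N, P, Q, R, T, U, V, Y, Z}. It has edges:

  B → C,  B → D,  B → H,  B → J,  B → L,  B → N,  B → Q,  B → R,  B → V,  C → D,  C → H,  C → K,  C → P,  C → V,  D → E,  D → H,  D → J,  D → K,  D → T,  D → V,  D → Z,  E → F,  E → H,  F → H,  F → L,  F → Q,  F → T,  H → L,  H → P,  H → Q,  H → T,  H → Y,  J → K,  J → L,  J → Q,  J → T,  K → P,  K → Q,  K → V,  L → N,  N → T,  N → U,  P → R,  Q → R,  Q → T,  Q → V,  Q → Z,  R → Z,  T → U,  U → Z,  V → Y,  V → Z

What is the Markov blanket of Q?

By definition, MB(Q) is built from Q's parents, Q's children, and the co-parents of Q.
Q's parents: B, F, H, J, K.
Q has children R, T, V, Z.
Co-parents of Q (other parents of its children):
  R's other parents are B, P.
  T also has parents D, F, H, J, N.
  parents(V) \ {Q} = {B, C, D, K}.
  Z also has parents D, R, U, V.
Union: {B, F, H, J, K} ∪ {R, T, V, Z} ∪ {B, C, D, F, H, J, K, N, P, R, U, V} = {B, C, D, F, H, J, K, N, P, R, T, U, V, Z}.

{B, C, D, F, H, J, K, N, P, R, T, U, V, Z}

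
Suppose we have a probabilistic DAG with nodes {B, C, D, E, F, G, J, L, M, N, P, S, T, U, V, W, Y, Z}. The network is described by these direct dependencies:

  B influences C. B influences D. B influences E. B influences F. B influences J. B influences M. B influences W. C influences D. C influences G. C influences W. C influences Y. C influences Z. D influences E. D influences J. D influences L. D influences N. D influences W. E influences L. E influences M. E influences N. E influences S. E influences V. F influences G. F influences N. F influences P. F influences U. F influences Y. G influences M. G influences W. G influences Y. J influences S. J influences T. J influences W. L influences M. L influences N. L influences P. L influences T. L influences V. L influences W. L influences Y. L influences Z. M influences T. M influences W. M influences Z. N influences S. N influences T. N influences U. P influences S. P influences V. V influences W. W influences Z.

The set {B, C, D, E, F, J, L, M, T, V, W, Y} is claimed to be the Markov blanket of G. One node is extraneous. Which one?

T

G has parents C, F.
Children of G: M, W, Y.
Co-parents of G (other parents of its children):
  M also has parents B, E, L.
  parents(W) \ {G} = {B, C, D, J, L, M, V}.
  Y's other parents are C, F, L.
MB(G) = {B, C, D, E, F, J, L, M, V, W, Y}.
T is neither a parent, child, nor co-parent of G, so it does not belong.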